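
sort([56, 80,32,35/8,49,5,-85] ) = [-85, 35/8, 5, 32,49,56,  80]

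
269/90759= 269/90759 = 0.00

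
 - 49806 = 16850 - 66656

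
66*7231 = 477246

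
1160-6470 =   -  5310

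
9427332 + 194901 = 9622233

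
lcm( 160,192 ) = 960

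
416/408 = 1 + 1/51 = 1.02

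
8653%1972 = 765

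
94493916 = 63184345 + 31309571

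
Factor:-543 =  - 3^1*181^1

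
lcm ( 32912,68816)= 756976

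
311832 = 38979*8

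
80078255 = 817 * 98015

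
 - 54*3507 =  - 189378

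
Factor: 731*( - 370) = -2^1*5^1*17^1 * 37^1*43^1 = - 270470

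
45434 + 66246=111680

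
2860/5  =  572= 572.00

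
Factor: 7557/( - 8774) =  - 2^ ( - 1)*3^1 * 11^1*41^( - 1)*107^(-1)*229^1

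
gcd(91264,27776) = 3968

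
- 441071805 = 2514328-443586133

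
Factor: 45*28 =2^2 * 3^2 * 5^1*7^1 = 1260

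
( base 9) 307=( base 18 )dg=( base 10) 250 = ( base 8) 372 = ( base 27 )97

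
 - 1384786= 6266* ( - 221)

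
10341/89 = 10341/89 = 116.19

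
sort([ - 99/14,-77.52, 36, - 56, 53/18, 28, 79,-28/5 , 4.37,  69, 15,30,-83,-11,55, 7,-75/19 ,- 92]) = [  -  92, - 83, - 77.52,-56 ,-11,-99/14,-28/5, - 75/19 , 53/18, 4.37, 7, 15  ,  28,  30,36,  55, 69, 79]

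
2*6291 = 12582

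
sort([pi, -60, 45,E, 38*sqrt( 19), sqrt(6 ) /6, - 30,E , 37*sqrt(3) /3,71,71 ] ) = [ -60, - 30,sqrt( 6)/6, E, E, pi, 37*sqrt(3) /3, 45,71, 71, 38*sqrt (19 )] 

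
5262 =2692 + 2570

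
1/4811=1/4811=0.00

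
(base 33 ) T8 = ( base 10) 965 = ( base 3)1022202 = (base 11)7A8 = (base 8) 1705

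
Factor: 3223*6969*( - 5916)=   -  2^2*3^2*11^1*17^1 * 23^1*29^1*101^1*293^1 = - 132879790692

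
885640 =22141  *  40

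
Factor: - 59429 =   -  67^1*887^1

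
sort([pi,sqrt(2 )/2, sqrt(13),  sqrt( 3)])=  [sqrt( 2)/2 , sqrt(3),pi,sqrt( 13)]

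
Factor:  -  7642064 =  -  2^4*101^1*4729^1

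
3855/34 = 3855/34 = 113.38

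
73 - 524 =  - 451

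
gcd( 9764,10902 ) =2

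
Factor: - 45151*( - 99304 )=4483674904 = 2^3*163^1 *277^1*12413^1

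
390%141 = 108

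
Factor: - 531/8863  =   - 3^2*59^1*8863^( - 1) 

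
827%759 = 68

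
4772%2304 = 164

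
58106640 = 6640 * 8751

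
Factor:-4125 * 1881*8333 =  - 64656788625 = - 3^3*5^3*11^2  *  13^1*19^1*641^1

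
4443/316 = 4443/316 = 14.06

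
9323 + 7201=16524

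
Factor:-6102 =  - 2^1 * 3^3* 113^1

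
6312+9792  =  16104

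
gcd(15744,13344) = 96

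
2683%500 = 183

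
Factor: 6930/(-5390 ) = -3^2 * 7^(-1)= - 9/7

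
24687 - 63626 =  - 38939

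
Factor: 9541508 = 2^2*103^1*23159^1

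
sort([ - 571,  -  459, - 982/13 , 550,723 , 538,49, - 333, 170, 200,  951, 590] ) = [ - 571 , - 459, - 333,  -  982/13, 49, 170,200, 538,550,590, 723,951]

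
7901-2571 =5330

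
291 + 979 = 1270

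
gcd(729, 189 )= 27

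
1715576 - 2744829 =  - 1029253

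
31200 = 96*325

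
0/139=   0 =0.00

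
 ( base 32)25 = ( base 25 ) 2J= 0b1000101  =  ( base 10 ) 69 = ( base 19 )3c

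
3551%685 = 126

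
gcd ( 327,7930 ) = 1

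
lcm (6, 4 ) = 12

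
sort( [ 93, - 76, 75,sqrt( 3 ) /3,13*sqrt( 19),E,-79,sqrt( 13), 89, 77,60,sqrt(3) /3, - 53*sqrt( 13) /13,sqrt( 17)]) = [ - 79, - 76,-53*sqrt( 13) /13,sqrt( 3)/3,  sqrt (3 )/3,E,sqrt( 13) , sqrt(17), 13 * sqrt(19) , 60, 75, 77  ,  89,93]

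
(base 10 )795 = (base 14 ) 40B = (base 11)663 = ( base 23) 1bd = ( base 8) 1433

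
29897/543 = 55  +  32/543= 55.06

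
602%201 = 200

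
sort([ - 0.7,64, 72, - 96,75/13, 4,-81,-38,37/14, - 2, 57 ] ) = [ -96, - 81,-38,-2, - 0.7, 37/14, 4, 75/13,57, 64, 72 ]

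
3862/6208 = 1931/3104 = 0.62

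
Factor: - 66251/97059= -3^(-1 ) * 97^1*683^1 * 32353^( - 1)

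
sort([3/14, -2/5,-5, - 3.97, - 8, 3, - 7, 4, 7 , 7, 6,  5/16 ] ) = [-8, - 7,- 5, - 3.97, - 2/5, 3/14,5/16, 3, 4, 6, 7, 7] 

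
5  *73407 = 367035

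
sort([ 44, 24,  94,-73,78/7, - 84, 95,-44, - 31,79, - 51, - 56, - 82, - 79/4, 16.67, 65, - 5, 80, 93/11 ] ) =[ - 84,-82, - 73, - 56 , - 51, -44,-31 , - 79/4, - 5, 93/11,  78/7,16.67, 24,  44, 65,79,80,94,95] 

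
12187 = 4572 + 7615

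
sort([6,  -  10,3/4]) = [ -10,3/4,6]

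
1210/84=605/42 = 14.40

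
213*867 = 184671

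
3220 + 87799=91019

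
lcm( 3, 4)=12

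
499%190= 119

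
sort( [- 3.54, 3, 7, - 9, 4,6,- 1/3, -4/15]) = [-9, - 3.54,-1/3,  -  4/15,3, 4 , 6,7 ]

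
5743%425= 218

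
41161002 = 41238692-77690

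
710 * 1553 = 1102630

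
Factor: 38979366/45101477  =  2^1*3^1*61^1*106501^1*45101477^(  -  1)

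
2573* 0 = 0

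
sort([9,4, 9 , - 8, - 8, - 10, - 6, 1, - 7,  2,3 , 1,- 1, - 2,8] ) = [ -10, - 8, - 8, - 7, - 6, - 2, - 1, 1, 1,2,3,4,8,  9,9] 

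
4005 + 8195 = 12200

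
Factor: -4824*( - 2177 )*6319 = 2^3*3^2  *7^1*67^1 * 71^1*89^1*311^1 =66361177512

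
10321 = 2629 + 7692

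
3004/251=3004/251  =  11.97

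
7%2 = 1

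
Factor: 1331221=163^1*8167^1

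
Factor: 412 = 2^2*103^1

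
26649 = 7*3807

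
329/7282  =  329/7282 = 0.05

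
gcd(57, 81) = 3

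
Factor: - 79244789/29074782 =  - 2^( -1 )*3^( - 1 )*11^( -1 )*13^1*440527^( - 1)*6095753^1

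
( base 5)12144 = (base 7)2460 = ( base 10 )924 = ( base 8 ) 1634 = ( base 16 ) 39C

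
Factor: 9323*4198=2^1*2099^1 * 9323^1  =  39137954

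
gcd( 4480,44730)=70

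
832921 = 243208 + 589713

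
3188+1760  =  4948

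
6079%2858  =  363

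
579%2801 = 579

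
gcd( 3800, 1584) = 8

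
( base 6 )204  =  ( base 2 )1001100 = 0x4C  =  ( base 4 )1030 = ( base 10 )76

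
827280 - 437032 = 390248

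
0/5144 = 0 = 0.00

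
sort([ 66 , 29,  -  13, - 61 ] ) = [ - 61,-13 , 29,66]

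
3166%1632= 1534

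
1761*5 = 8805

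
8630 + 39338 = 47968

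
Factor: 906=2^1*3^1 * 151^1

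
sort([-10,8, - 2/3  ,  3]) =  [ - 10, - 2/3,  3,8]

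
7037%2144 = 605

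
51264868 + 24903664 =76168532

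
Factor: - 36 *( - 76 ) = 2^4*3^2*19^1 = 2736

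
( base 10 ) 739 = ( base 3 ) 1000101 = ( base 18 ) 251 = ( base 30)OJ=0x2E3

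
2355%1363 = 992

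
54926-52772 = 2154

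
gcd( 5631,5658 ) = 3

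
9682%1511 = 616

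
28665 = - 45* ( - 637 )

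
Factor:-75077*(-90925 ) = 5^2*193^1*389^1*3637^1 = 6826376225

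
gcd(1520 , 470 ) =10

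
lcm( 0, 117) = 0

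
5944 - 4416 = 1528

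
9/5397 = 3/1799 = 0.00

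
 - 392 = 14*( - 28)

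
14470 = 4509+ 9961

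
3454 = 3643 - 189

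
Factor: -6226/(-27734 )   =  7^(  -  2)*11^1 = 11/49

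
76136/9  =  8459+5/9  =  8459.56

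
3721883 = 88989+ 3632894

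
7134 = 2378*3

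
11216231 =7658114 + 3558117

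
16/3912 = 2/489 = 0.00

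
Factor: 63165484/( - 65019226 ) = -31582742/32509613 = - 2^1*1213^( - 1 )*26801^( - 1 )*15791371^1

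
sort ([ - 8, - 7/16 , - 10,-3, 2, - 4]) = [ - 10, - 8, - 4, - 3, - 7/16, 2 ]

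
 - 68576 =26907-95483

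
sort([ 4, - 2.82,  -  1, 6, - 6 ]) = [-6,-2.82,-1 , 4,6 ] 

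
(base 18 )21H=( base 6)3055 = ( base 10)683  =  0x2ab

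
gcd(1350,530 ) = 10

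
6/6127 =6/6127 = 0.00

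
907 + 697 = 1604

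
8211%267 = 201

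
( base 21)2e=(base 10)56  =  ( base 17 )35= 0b111000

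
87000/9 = 9666 + 2/3 = 9666.67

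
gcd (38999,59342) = 1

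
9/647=9/647 = 0.01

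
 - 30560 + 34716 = 4156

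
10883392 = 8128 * 1339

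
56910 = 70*813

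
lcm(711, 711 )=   711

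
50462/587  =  50462/587  =  85.97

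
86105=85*1013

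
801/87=267/29= 9.21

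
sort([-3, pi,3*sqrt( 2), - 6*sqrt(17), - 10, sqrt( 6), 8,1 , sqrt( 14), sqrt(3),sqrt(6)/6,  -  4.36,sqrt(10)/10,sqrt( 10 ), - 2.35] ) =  [  -  6*sqrt( 17), - 10,-4.36, -3,  -  2.35,sqrt( 10)/10,sqrt( 6) /6,1, sqrt( 3 ),sqrt( 6 ),pi,sqrt( 10),sqrt( 14), 3*sqrt (2 ), 8 ]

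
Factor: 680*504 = 342720 = 2^6 *3^2*5^1*7^1*17^1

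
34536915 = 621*55615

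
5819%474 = 131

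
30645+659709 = 690354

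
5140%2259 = 622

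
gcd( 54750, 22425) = 75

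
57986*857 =49694002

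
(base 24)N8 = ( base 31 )i2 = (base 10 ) 560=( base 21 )15E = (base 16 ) 230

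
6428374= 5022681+1405693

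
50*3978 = 198900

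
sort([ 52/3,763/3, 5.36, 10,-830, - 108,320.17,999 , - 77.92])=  [ - 830, - 108, - 77.92, 5.36, 10, 52/3, 763/3, 320.17, 999] 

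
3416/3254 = 1708/1627 = 1.05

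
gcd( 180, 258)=6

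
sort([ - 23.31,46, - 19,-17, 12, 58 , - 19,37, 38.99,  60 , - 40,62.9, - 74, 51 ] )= [ - 74, - 40, - 23.31,-19,-19,- 17, 12,37,38.99 , 46,51,58, 60,62.9]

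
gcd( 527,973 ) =1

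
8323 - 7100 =1223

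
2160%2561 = 2160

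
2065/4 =2065/4= 516.25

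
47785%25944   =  21841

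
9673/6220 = 9673/6220 = 1.56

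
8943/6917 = 1  +  2026/6917  =  1.29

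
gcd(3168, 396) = 396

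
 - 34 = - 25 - 9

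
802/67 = 802/67 = 11.97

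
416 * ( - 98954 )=-41164864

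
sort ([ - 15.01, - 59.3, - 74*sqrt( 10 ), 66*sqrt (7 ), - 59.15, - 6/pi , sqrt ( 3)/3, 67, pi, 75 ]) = [ - 74*sqrt(10 ), - 59.3, - 59.15, -15.01 , - 6/pi, sqrt( 3 ) /3,pi, 67, 75,  66 * sqrt( 7 )] 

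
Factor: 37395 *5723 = 214011585  =  3^3*5^1*59^1*97^1*277^1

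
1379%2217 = 1379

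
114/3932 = 57/1966 = 0.03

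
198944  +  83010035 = 83208979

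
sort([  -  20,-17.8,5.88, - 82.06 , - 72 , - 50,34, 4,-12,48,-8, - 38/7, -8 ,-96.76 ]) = [ - 96.76,-82.06, - 72,-50,-20, - 17.8, - 12, - 8,-8, - 38/7,  4, 5.88 , 34,48]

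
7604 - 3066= 4538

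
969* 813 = 787797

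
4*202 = 808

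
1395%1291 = 104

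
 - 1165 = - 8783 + 7618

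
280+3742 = 4022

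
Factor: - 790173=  -3^2*87797^1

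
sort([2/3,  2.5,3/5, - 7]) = [-7,  3/5,2/3,2.5 ] 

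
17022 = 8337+8685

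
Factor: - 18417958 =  - 2^1*13^2*29^1*1879^1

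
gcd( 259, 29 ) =1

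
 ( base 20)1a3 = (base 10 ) 603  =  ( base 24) 113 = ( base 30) k3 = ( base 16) 25B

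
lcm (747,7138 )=64242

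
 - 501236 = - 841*596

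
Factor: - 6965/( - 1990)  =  2^(-1) * 7^1=7/2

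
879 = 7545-6666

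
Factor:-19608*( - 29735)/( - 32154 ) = -97173980/5359 = - 2^2*5^1*19^2*23^( - 1 )*43^1*233^( - 1 )*313^1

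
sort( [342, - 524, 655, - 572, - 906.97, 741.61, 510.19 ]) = [  -  906.97,-572,  -  524 , 342,510.19,655, 741.61 ] 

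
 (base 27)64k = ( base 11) 3423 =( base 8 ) 10626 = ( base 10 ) 4502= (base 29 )5a7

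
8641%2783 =292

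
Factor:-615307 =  - 7^1*11^1*61^1*131^1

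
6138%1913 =399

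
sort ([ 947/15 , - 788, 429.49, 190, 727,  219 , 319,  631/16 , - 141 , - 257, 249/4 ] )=[ - 788 ,-257, - 141,631/16,249/4,947/15,190, 219, 319,429.49, 727 ] 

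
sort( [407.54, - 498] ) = [- 498,407.54 ]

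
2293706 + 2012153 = 4305859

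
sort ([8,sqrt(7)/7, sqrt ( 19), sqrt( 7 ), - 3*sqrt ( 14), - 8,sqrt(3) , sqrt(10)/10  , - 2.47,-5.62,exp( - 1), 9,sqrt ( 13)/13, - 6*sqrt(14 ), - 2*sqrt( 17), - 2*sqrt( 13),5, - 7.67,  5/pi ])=[ - 6*sqrt(14),-3 * sqrt( 14), - 2*sqrt(17 ),  -  8,-7.67, - 2*sqrt(13 ),-5.62,  -  2.47, sqrt( 13)/13, sqrt(10)/10,exp( - 1),sqrt(7 )/7, 5/pi,sqrt( 3),sqrt(7),sqrt(19),5,  8, 9]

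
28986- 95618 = - 66632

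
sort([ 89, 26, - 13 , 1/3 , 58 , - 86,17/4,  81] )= [ - 86, - 13, 1/3,17/4, 26,  58,81, 89 ]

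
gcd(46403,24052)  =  7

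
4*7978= 31912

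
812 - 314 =498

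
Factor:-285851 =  - 31^1 * 9221^1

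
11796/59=11796/59= 199.93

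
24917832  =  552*45141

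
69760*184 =12835840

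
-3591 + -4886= - 8477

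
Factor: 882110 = 2^1*5^1*88211^1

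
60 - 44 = 16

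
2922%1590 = 1332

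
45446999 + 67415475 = 112862474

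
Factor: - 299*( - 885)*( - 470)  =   - 124369050 = - 2^1*3^1*5^2*13^1*23^1*47^1*59^1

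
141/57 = 2 + 9/19 = 2.47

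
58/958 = 29/479=0.06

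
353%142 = 69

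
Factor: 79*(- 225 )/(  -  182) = 17775/182= 2^( - 1)*3^2 * 5^2*7^( -1 )*13^(  -  1)*79^1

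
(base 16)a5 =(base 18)93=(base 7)324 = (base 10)165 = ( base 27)63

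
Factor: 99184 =2^4 * 6199^1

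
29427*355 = 10446585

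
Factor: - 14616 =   -  2^3 * 3^2*7^1*29^1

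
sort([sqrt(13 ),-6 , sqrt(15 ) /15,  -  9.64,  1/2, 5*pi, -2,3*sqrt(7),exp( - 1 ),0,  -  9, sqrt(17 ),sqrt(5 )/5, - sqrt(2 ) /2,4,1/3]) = [ - 9.64, - 9, - 6,  -  2, -sqrt (2 ) /2,0, sqrt(15)/15,  1/3, exp (- 1 ),sqrt ( 5 ) /5 , 1/2, sqrt ( 13 ), 4,sqrt(17 ),3* sqrt(7),5*pi ]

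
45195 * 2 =90390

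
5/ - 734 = -1+729/734 = -0.01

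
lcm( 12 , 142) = 852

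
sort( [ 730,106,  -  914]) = [ - 914,106,730 ] 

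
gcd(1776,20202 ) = 222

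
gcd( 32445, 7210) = 3605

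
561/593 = 561/593 = 0.95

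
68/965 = 68/965 = 0.07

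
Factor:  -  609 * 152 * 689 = -2^3 * 3^1*7^1*13^1*19^1*29^1*53^1 = - 63779352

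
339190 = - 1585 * (-214 )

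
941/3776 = 941/3776 = 0.25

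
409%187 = 35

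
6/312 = 1/52  =  0.02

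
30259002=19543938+10715064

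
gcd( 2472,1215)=3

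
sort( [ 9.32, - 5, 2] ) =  [ - 5,2,  9.32] 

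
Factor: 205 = 5^1 * 41^1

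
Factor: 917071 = 439^1 * 2089^1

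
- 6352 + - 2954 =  -9306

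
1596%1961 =1596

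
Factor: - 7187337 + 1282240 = - 11^1*31^1 *17317^1 = - 5905097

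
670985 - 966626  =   - 295641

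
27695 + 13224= 40919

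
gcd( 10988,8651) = 41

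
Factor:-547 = - 547^1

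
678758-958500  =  - 279742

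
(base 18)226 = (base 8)1262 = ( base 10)690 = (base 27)pf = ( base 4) 22302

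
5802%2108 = 1586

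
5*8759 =43795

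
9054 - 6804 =2250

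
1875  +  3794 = 5669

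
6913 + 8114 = 15027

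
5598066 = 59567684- 53969618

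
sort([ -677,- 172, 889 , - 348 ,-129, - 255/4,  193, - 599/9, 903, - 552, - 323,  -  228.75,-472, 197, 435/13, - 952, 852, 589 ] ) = [ - 952, - 677, - 552, - 472,-348  , - 323, - 228.75, - 172, - 129,  -  599/9, - 255/4 , 435/13 , 193,  197,589,852,889, 903] 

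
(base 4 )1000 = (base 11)59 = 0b1000000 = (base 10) 64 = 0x40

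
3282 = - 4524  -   - 7806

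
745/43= 17 + 14/43  =  17.33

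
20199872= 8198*2464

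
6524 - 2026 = 4498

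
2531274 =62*40827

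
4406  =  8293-3887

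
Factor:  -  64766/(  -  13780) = 47/10  =  2^ ( - 1 )*5^( - 1)*47^1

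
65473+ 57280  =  122753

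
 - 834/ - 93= 8 + 30/31 =8.97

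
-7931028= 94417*( - 84) 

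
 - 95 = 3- 98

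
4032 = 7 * 576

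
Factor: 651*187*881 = 3^1*7^1* 11^1 *17^1* 31^1*881^1 = 107250297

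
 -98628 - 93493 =  -  192121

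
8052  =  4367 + 3685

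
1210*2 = 2420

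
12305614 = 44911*274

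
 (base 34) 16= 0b101000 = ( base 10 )40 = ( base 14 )2C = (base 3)1111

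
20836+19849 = 40685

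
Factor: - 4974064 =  - 2^4*17^1*18287^1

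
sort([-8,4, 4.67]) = [- 8,4,4.67] 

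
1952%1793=159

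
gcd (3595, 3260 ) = 5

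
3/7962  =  1/2654 = 0.00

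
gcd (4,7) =1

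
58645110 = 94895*618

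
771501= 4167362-3395861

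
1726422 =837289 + 889133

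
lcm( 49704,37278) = 149112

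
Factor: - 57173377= -23^1*401^1* 6199^1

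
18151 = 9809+8342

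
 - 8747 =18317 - 27064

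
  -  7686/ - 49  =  156 + 6/7  =  156.86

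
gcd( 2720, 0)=2720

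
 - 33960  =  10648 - 44608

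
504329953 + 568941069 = 1073271022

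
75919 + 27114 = 103033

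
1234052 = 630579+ 603473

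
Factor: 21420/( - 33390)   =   - 34/53 = - 2^1*17^1*53^( - 1)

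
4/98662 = 2/49331 = 0.00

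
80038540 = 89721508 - 9682968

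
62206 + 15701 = 77907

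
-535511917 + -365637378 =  - 901149295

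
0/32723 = 0 = 0.00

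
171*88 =15048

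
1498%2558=1498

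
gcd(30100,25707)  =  1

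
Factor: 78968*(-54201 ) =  -4280144568  =  - 2^3*3^1 * 7^1*29^1*89^1*9871^1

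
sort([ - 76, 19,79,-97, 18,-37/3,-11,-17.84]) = [- 97,  -  76, - 17.84, - 37/3,-11, 18,19, 79]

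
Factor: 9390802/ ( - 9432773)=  - 2^1 *7^( - 1 ) * 17^(-1 )* 31^( - 1 )*137^1*2557^( - 1)*34273^1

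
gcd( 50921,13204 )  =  1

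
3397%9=4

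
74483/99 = 74483/99=752.35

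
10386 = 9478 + 908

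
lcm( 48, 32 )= 96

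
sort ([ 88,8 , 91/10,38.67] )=[ 8, 91/10,38.67 , 88 ]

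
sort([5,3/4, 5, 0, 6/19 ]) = [0, 6/19,3/4, 5,5] 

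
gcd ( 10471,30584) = 1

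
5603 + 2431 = 8034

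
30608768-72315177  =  -41706409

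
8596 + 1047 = 9643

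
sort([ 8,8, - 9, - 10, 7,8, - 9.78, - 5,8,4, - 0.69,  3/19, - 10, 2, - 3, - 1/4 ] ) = [-10, - 10, - 9.78,-9, -5,  -  3, - 0.69, - 1/4,3/19,2,4,7,8,8,8,8]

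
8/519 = 8/519 = 0.02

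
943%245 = 208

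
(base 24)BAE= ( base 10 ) 6590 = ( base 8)14676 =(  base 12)3992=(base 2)1100110111110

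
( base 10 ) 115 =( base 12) 97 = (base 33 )3g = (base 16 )73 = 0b1110011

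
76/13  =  76/13 = 5.85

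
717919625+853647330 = 1571566955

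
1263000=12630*100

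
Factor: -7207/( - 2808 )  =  2^( - 3 )* 3^( - 3)*13^(-1 )*7207^1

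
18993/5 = 18993/5 = 3798.60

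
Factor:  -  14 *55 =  - 770=- 2^1*5^1*7^1*11^1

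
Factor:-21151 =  - 13^1*1627^1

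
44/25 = 1 + 19/25 = 1.76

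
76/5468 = 19/1367 = 0.01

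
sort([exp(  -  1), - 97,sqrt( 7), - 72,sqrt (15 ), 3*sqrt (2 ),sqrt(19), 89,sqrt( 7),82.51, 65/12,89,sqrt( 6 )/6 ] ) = [  -  97, - 72,exp(-1),sqrt (6)/6,sqrt( 7), sqrt( 7 ),sqrt(15),3*sqrt(2),  sqrt(19),  65/12,82.51 , 89,89 ] 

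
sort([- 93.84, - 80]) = [ - 93.84,  -  80 ]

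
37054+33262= 70316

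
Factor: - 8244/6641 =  - 36/29=-2^2*3^2*29^( - 1 ) 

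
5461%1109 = 1025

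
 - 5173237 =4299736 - 9472973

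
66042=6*11007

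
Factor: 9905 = 5^1*7^1*283^1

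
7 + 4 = 11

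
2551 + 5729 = 8280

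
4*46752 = 187008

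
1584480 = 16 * 99030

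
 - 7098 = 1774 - 8872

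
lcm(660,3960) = 3960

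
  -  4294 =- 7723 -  - 3429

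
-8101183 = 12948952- 21050135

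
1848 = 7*264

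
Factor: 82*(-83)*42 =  - 285852= - 2^2*3^1*7^1*41^1 * 83^1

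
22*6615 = 145530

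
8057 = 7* 1151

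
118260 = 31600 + 86660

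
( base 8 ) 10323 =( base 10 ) 4307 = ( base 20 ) af7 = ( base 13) 1c64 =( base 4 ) 1003103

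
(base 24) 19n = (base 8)1457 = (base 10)815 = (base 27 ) 135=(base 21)1HH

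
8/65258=4/32629 = 0.00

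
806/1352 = 31/52 = 0.60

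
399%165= 69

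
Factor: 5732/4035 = 2^2*3^( - 1 ) * 5^ (-1)*269^( - 1) * 1433^1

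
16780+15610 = 32390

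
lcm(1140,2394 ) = 23940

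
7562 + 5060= 12622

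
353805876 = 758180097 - 404374221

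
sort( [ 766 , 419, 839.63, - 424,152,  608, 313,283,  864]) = [ - 424, 152 , 283,313 , 419  ,  608, 766,839.63, 864]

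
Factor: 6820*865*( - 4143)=-24440799900 = - 2^2*3^1*5^2*11^1*31^1*173^1*1381^1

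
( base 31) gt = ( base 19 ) 18C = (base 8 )1015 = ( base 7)1350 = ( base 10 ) 525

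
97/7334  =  97/7334= 0.01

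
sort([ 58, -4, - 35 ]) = [-35 , - 4,58]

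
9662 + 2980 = 12642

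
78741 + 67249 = 145990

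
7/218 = 7/218 =0.03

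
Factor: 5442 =2^1*3^1*907^1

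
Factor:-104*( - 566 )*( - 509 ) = - 2^4*13^1*283^1*509^1=- 29961776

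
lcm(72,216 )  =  216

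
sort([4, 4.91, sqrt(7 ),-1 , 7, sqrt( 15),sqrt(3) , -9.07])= [ - 9.07, - 1, sqrt( 3),sqrt (7), sqrt( 15), 4, 4.91, 7] 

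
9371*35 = 327985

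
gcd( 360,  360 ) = 360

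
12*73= 876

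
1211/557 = 2+97/557 = 2.17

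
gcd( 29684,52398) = 82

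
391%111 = 58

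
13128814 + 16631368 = 29760182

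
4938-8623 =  - 3685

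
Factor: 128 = 2^7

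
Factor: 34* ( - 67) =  - 2278 = - 2^1*17^1*67^1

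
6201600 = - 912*( - 6800 )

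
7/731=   7/731 = 0.01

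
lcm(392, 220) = 21560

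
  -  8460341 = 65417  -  8525758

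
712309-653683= 58626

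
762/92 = 8+13/46 = 8.28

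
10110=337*30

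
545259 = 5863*93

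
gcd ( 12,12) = 12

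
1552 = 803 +749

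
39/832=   3/64 = 0.05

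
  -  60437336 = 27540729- 87978065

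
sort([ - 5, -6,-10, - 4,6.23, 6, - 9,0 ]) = [  -  10, - 9, - 6, - 5 ,  -  4,  0, 6,6.23] 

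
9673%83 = 45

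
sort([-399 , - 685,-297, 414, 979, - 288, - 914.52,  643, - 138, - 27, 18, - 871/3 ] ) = [ - 914.52 , - 685, - 399, - 297 , -871/3, - 288, - 138,- 27 , 18,  414, 643,979] 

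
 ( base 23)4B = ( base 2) 1100111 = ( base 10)103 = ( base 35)2x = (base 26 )3P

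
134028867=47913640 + 86115227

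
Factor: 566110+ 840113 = 1406223 = 3^2 * 7^1*13^1*17^1*101^1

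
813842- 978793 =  - 164951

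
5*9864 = 49320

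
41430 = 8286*5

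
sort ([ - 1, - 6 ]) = [ - 6, - 1]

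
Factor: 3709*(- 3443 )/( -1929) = 3^( - 1 )*11^1*313^1*643^ (-1 )*3709^1 = 12770087/1929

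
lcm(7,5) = 35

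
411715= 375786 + 35929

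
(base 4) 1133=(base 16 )5f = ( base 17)5a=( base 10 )95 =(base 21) 4b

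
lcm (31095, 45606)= 684090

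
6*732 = 4392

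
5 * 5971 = 29855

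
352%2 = 0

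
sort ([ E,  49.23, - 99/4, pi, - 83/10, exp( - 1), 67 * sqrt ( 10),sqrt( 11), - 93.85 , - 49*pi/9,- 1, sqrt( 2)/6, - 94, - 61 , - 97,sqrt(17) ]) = [-97 , - 94 ,-93.85, - 61,- 99/4, - 49*pi/9,  -  83/10, -1,sqrt (2 )/6,exp(-1), E,pi, sqrt( 11), sqrt(17 ),49.23 , 67*sqrt(10 )]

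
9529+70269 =79798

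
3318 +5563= 8881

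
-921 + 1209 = 288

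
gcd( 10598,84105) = 7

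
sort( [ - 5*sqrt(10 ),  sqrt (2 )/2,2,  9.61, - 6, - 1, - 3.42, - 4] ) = [  -  5 * sqrt ( 10 ) , - 6, - 4,  -  3.42, - 1, sqrt(2)/2, 2,9.61]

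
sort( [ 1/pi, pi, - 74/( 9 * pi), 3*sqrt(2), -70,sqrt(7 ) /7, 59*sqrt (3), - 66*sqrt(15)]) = [-66*sqrt( 15), - 70, - 74/( 9*pi) , 1/pi, sqrt(7 ) /7, pi, 3*sqrt (2 ),59*sqrt(3)]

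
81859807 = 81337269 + 522538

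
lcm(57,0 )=0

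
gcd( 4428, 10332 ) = 1476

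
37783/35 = 1079 + 18/35=1079.51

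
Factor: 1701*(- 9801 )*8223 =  - 3^10 * 7^1*11^2*2741^1= - 137089752723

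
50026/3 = 16675  +  1/3 = 16675.33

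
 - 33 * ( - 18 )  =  594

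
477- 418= 59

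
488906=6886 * 71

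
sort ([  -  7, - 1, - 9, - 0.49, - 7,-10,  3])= [-10, - 9 , - 7, - 7 , - 1, - 0.49,3]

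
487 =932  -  445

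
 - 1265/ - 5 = 253+0/1 = 253.00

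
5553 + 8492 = 14045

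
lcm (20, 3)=60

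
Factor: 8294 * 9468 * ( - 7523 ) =-2^3 * 3^2 *11^1* 13^1 * 29^1*263^1 * 7523^1 = -590763074616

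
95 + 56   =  151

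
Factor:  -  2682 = -2^1*3^2*149^1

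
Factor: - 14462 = -2^1*7^1*1033^1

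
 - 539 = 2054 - 2593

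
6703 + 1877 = 8580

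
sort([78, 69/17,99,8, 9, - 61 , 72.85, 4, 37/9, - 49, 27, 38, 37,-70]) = [ - 70 , - 61 ,-49 , 4, 69/17,37/9, 8, 9, 27,37, 38, 72.85, 78,99]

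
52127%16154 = 3665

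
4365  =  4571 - 206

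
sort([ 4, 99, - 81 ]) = [ - 81, 4, 99] 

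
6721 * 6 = 40326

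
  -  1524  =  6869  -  8393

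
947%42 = 23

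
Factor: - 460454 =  - 2^1*230227^1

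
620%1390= 620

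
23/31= 23/31 = 0.74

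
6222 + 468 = 6690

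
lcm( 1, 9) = 9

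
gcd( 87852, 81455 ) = 1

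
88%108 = 88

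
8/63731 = 8/63731 =0.00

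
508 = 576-68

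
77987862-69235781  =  8752081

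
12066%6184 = 5882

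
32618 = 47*694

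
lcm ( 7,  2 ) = 14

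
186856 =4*46714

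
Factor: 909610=2^1*5^1*13^1*6997^1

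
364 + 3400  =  3764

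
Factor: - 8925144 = -2^3 * 3^1*373^1 * 997^1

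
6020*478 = 2877560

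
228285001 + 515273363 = 743558364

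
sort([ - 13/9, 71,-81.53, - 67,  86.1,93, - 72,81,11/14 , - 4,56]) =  [ - 81.53, - 72, - 67,-4,-13/9,11/14, 56, 71,81,86.1,93]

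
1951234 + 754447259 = 756398493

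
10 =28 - 18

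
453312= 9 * 50368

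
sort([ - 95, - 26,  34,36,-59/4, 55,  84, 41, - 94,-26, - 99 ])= [ - 99, - 95, - 94,-26, -26,-59/4, 34, 36,41, 55,  84]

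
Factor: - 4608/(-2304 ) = 2 = 2^1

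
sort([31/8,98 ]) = [31/8,98 ] 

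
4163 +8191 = 12354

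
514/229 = 2 + 56/229= 2.24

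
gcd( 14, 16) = 2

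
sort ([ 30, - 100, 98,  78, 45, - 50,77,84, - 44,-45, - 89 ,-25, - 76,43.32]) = [ - 100 , - 89, - 76, - 50,-45,-44,  -  25,30, 43.32,45 , 77,  78 , 84,  98 ]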